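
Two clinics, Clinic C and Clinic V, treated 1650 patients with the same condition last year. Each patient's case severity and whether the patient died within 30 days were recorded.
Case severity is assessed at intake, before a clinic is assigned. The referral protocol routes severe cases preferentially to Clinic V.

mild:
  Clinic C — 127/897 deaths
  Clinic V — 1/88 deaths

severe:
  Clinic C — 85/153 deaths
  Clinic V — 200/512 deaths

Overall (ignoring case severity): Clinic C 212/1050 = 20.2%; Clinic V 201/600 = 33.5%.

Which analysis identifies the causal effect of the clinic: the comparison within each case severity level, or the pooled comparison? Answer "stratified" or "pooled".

Case severity is set before the clinic has any effect — it is not caused by the clinic — and it independently drives the outcome. That makes it a confounder, so the causal comparison is within case severity levels.
Within each level — mild: 14.2% vs 1.1%; severe: 55.6% vs 39.1% — Clinic V is lower every time.

stratified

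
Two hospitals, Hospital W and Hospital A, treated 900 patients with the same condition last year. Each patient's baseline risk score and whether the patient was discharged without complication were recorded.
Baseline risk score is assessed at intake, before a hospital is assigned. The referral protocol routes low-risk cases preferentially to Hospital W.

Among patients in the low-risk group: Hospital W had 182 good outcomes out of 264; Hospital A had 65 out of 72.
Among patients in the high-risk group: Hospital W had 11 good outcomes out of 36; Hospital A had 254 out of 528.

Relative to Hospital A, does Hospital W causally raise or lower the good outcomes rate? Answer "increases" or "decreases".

decreases

Hospital A is higher inside every baseline risk score stratum but Hospital W is higher in aggregate. Whether to stratify depends on how baseline risk score relates to the hospital.
The imbalance in baseline risk score arose from how patients were allocated, not from anything the hospital did; and baseline risk score independently affects the outcome. The pooled gap is confounded — condition on baseline risk score.
Within each level — low-risk: 68.9% vs 90.3%; high-risk: 30.6% vs 48.1% — Hospital A is higher every time.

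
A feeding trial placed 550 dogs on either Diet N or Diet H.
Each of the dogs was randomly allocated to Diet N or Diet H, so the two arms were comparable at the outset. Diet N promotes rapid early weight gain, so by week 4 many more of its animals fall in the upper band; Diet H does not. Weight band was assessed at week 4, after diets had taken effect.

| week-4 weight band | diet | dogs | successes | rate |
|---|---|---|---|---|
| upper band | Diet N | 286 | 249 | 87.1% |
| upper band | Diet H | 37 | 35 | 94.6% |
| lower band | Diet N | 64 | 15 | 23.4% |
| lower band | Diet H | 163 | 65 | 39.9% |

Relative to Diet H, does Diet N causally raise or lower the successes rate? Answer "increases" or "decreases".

The week-4 weight band-specific comparison favours Diet H throughout, but the pooled figures favour Diet N. The question is whether to condition on week-4 weight band.
Week-4 weight band is recorded after the diet and is itself shifted by it — it sits on the causal path from diet to outcome. Conditioning on a mediator would strip out part of the effect we want; the pooled comparison gives the total causal effect.
Pooled: Diet N 75.4% vs Diet H 50.0%; Diet N is higher overall.

increases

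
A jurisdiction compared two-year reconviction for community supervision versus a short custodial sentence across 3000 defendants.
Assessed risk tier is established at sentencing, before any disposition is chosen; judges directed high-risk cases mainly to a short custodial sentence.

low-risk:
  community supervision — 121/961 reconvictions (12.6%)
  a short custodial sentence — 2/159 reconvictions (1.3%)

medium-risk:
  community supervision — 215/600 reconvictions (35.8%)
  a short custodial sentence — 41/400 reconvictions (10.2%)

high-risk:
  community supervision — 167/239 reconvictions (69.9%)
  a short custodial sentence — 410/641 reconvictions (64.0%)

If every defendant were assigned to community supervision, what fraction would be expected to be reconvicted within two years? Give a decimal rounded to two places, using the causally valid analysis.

0.37

Assessed risk tier is set before the disposition has any effect — it is not caused by the disposition — and it independently drives the outcome. That makes it a confounder, so the causal comparison is within assessed risk tier levels.
Standardising community supervision to the population assessed risk tier mix: 0.373·121/961 + 0.333·215/600 + 0.293·167/239 = 0.371.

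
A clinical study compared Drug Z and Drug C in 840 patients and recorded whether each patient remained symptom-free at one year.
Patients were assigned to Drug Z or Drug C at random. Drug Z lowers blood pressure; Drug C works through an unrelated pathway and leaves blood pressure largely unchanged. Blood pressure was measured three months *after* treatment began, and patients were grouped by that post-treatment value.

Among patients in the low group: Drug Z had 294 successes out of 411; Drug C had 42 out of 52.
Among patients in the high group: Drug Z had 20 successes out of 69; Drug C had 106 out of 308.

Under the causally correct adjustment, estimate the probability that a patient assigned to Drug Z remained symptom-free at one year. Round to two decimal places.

The distribution of blood pressure is itself part of what the drug does — it is an intermediate outcome. Holding it fixed would remove that part of the effect; the total effect is the pooled difference.
So P(outcome | do(Drug Z)) is just the pooled rate for Drug Z: 314/480 = 0.654.

0.65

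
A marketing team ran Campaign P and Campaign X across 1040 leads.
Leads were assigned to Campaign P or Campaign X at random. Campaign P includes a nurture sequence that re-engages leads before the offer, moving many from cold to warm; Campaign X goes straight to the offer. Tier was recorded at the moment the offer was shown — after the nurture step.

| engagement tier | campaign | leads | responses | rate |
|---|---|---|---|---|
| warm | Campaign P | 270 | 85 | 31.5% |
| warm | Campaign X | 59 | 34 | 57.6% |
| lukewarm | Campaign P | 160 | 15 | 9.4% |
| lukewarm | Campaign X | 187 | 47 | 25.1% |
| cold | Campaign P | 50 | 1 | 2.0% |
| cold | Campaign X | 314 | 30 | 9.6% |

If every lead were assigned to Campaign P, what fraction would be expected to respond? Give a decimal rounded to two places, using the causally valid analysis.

The distribution of engagement tier is itself part of what the campaign does — it is an intermediate outcome. Holding it fixed would remove that part of the effect; the total effect is the pooled difference.
So P(outcome | do(Campaign P)) is just the pooled rate for Campaign P: 101/480 = 0.210.

0.21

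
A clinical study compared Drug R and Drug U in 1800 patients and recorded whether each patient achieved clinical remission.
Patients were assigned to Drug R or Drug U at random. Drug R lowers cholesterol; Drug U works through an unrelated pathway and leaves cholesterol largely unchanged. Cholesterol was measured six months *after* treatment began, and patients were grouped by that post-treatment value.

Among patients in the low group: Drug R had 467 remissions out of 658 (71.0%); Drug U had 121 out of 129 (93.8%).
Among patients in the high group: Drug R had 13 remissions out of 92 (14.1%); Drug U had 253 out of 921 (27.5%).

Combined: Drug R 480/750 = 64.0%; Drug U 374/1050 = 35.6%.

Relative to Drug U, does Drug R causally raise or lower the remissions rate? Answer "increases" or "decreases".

increases

Within every cholesterol level Drug U has the higher rate, yet pooled Drug R does — Simpson's reversal.
Cholesterol here is a post-treatment variable shaped by the drug; conditioning on it would introduce bias rather than remove it. The overall comparison is the causal one.
Pooled: Drug R 64.0% vs Drug U 35.6%; Drug R is higher overall.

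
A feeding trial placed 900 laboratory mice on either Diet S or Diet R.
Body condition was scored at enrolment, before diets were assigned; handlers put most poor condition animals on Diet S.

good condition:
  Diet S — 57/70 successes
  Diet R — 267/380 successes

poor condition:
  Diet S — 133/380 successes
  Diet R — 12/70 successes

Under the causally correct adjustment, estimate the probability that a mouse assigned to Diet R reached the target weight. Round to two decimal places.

0.44

Within every starting body condition level Diet S has the higher rate, yet pooled Diet R does — Simpson's reversal.
Starting body condition differs across diets for reasons unrelated to any effect of the diet itself, and it separately predicts the outcome — a classic confounder. We must compare within starting body condition levels.
Standardising Diet R to the population starting body condition mix: 0.500·267/380 + 0.500·12/70 = 0.437.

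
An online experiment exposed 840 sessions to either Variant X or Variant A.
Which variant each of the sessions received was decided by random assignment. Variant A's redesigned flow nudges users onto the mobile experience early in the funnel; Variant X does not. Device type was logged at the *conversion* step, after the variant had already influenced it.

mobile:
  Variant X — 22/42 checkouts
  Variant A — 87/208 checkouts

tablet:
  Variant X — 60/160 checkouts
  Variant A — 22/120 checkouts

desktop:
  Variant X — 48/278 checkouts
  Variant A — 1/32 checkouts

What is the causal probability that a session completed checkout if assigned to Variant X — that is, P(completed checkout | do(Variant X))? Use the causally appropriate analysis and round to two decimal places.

0.27

Stratifying would compare variants among sessions the variants themselves sorted into device type groups — a form of selection on an intermediate. The unconditioned pooled rates give the total causal effect.
So P(outcome | do(Variant X)) is just the pooled rate for Variant X: 130/480 = 0.271.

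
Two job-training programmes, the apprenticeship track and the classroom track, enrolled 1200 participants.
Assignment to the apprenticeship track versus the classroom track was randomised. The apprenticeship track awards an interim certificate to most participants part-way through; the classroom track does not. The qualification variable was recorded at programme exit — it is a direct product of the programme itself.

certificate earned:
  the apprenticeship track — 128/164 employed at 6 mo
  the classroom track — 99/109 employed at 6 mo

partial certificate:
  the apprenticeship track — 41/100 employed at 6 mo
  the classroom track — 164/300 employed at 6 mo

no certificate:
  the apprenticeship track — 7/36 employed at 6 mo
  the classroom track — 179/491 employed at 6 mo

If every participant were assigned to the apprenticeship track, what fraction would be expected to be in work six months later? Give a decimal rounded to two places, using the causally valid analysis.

0.59

Qualification attained during the programme is downstream of the programme. One should not condition on a consequence of treatment, so the overall rates are the right comparison.
So P(outcome | do(the apprenticeship track)) is just the pooled rate for the apprenticeship track: 176/300 = 0.587.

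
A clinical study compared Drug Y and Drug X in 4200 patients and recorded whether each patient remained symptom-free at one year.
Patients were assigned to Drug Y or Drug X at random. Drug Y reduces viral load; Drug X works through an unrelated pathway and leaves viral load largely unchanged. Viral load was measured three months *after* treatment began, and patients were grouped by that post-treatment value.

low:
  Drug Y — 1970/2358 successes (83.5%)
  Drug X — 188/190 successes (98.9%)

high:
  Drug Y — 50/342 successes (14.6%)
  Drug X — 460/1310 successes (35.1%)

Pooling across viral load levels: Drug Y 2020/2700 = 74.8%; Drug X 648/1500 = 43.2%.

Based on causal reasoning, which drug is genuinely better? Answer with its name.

The viral load-specific comparison favours Drug X throughout, but the pooled figures favour Drug Y. The question is whether to condition on viral load.
Viral load here is a post-treatment variable shaped by the drug; conditioning on it would introduce bias rather than remove it. The overall comparison is the causal one.
Pooled: Drug Y 74.8% vs Drug X 43.2%; Drug Y is higher overall.

Drug Y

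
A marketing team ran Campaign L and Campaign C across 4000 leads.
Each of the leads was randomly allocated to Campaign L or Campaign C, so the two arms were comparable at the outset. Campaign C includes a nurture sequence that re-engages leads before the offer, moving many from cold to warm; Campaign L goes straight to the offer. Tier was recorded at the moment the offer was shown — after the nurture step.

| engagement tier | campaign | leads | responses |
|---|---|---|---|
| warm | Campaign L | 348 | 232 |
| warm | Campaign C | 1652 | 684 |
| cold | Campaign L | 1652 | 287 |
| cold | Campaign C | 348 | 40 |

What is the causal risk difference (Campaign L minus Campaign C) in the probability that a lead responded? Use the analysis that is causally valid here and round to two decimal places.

Campaign L is higher inside every engagement tier stratum but Campaign C is higher in aggregate. Whether to stratify depends on how engagement tier relates to the campaign.
Engagement tier is recorded after the campaign and is itself shifted by it — it sits on the causal path from campaign to outcome. Conditioning on a mediator would strip out part of the effect we want; the pooled comparison gives the total causal effect.
The causal difference is the pooled difference: 0.260 − 0.362 = -0.102.

-0.10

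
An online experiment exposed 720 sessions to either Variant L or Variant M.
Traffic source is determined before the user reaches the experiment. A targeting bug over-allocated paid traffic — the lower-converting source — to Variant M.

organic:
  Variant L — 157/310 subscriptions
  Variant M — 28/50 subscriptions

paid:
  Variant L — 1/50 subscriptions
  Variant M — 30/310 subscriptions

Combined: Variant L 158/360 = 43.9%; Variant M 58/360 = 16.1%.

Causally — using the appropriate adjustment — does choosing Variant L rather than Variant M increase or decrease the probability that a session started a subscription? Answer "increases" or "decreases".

The stratified and pooled comparisons disagree (Variant M wins within each traffic source; Variant L wins overall), so the answer turns on the causal role of traffic source.
Traffic source differs across variants for reasons unrelated to any effect of the variant itself, and it separately predicts the outcome — a classic confounder. We must compare within traffic source levels.
Within each level — organic: 50.6% vs 56.0%; paid: 2.0% vs 9.7% — Variant M is higher every time.

decreases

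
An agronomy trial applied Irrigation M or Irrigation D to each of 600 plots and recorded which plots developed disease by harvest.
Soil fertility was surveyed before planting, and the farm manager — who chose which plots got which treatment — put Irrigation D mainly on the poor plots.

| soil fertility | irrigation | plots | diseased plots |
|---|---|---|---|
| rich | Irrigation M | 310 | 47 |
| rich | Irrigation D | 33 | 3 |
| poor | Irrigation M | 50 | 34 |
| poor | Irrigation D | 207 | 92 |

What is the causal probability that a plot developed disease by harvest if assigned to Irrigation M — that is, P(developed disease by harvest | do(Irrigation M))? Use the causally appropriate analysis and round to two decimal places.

0.38

Soil fertility differs across irrigations for reasons unrelated to any effect of the irrigation itself, and it separately predicts the outcome — a classic confounder. We must compare within soil fertility levels.
Standardising Irrigation M to the population soil fertility mix: 0.572·47/310 + 0.428·34/50 = 0.378.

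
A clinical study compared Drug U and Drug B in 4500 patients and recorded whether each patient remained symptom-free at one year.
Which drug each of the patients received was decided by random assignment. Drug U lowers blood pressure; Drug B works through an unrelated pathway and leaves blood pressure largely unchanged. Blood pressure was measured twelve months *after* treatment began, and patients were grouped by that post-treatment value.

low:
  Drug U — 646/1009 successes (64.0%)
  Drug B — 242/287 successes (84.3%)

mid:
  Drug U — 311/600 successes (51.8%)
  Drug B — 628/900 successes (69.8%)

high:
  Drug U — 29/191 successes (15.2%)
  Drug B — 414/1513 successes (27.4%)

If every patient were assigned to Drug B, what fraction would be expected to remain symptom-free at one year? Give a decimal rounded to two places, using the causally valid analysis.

0.48

The stratified and pooled comparisons disagree (Drug B wins within each blood pressure; Drug U wins overall), so the answer turns on the causal role of blood pressure.
Blood pressure here is a post-treatment variable shaped by the drug; conditioning on it would introduce bias rather than remove it. The overall comparison is the causal one.
So P(outcome | do(Drug B)) is just the pooled rate for Drug B: 1284/2700 = 0.476.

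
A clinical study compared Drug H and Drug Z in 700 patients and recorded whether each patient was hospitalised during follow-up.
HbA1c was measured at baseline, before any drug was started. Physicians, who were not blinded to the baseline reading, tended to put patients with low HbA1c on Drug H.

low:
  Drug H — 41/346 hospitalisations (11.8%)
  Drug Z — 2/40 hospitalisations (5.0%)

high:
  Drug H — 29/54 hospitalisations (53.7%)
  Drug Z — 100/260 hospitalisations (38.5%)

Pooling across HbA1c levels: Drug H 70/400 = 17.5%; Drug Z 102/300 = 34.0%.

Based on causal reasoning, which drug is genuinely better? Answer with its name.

Drug Z

The imbalance in HbA1c arose from how patients were allocated, not from anything the drug did; and HbA1c independently affects the outcome. The pooled gap is confounded — condition on HbA1c.
Within each level — low: 11.8% vs 5.0%; high: 53.7% vs 38.5% — Drug Z is lower every time.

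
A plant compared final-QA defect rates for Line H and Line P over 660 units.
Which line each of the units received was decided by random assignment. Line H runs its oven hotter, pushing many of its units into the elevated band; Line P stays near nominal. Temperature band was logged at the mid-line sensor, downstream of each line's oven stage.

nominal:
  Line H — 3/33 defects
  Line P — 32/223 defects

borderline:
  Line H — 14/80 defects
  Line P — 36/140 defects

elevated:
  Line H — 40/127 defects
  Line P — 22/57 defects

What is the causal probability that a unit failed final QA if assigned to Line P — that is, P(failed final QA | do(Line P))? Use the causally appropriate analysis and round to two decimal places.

In-process temperature band is recorded after the line and is itself shifted by it — it sits on the causal path from line to outcome. Conditioning on a mediator would strip out part of the effect we want; the pooled comparison gives the total causal effect.
So P(outcome | do(Line P)) is just the pooled rate for Line P: 90/420 = 0.214.

0.21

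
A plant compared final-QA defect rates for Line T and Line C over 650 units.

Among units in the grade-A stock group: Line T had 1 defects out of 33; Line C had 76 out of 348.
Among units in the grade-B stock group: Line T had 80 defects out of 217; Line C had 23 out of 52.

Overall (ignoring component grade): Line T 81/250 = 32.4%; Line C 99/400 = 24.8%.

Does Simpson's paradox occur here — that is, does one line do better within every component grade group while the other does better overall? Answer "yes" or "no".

Within each component grade level (grade-A stock 3.0% vs 21.8%; grade-B stock 36.9% vs 44.2%), Line T has the lower rate every time. Pooled: 32.4% vs 24.8% — Line C has the lower rate overall. The two comparisons disagree.

yes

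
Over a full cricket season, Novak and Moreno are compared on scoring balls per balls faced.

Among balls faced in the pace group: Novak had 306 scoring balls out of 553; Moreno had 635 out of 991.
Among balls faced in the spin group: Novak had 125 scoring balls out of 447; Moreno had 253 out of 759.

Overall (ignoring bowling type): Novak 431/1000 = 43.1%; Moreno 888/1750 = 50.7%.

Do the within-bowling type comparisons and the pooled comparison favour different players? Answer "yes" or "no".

Within each bowling type level (pace 55.3% vs 64.1%; spin 28.0% vs 33.3%), Moreno has the higher rate every time. Pooled: 43.1% vs 50.7% — Moreno has the higher rate overall. They agree.

no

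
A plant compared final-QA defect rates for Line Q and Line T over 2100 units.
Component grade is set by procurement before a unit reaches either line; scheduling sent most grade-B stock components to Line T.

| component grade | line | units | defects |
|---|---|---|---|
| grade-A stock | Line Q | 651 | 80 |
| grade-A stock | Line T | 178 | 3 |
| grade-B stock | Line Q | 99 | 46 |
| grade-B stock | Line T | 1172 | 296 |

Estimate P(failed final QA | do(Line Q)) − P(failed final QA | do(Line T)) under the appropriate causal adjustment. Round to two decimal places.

The component grade-specific comparison favours Line T throughout, but the pooled figures favour Line Q. The question is whether to condition on component grade.
Component grade differs across lines for reasons unrelated to any effect of the line itself, and it separately predicts the outcome — a classic confounder. We must compare within component grade levels.
Adjusting over the population distribution of component grade: 0.395·(0.123−0.017) + 0.605·(0.465−0.253) = +0.170.

+0.17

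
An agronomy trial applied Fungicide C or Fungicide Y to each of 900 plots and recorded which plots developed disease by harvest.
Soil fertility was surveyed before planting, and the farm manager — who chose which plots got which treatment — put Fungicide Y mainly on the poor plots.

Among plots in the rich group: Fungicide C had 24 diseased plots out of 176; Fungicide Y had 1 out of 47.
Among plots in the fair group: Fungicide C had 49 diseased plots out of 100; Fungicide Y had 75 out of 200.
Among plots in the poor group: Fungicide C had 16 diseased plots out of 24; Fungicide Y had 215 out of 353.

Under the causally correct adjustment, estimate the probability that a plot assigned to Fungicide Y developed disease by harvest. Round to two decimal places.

Within every soil fertility level Fungicide Y has the lower rate, yet pooled Fungicide C does — Simpson's reversal.
Since soil fertility is a pre-existing factor (not a product of the fungicide) and it affects the outcome on its own, it is a confounder. The stratified rates, not the pooled rate, identify the causal effect.
Standardising Fungicide Y to the population soil fertility mix: 0.248·1/47 + 0.333·75/200 + 0.419·215/353 = 0.385.

0.39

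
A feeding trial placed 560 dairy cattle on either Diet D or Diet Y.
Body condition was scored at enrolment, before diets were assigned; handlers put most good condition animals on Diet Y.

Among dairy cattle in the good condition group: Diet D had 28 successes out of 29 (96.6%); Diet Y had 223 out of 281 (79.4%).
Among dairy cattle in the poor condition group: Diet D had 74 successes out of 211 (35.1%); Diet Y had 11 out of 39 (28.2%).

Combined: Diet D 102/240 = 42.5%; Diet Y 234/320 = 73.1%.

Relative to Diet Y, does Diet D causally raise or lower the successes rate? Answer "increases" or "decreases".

increases

Starting body condition differs across diets for reasons unrelated to any effect of the diet itself, and it separately predicts the outcome — a classic confounder. We must compare within starting body condition levels.
Within each level — good condition: 96.6% vs 79.4%; poor condition: 35.1% vs 28.2% — Diet D is higher every time.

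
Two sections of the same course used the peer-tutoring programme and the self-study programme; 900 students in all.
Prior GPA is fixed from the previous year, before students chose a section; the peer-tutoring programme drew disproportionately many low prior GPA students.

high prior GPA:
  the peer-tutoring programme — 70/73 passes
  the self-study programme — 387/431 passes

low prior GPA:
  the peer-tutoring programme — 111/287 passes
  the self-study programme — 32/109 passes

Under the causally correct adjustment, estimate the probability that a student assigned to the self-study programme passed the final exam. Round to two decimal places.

0.63

The prior GPA band-specific comparison favours the peer-tutoring programme throughout, but the pooled figures favour the self-study programme. The question is whether to condition on prior GPA band.
Since prior GPA band is a pre-existing factor (not a product of the teaching method) and it affects the outcome on its own, it is a confounder. The stratified rates, not the pooled rate, identify the causal effect.
Standardising the self-study programme to the population prior GPA band mix: 0.560·387/431 + 0.440·32/109 = 0.632.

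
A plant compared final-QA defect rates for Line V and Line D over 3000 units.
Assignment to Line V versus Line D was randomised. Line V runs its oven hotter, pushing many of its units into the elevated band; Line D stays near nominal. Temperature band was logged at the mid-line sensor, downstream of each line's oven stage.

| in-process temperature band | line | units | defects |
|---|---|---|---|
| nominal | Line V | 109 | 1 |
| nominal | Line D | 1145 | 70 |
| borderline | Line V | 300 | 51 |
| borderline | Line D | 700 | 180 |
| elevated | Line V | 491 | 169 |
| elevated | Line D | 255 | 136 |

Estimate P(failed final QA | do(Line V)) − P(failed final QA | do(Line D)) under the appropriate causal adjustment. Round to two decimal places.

+0.06

The distribution of in-process temperature band is itself part of what the line does — it is an intermediate outcome. Holding it fixed would remove that part of the effect; the total effect is the pooled difference.
The causal difference is the pooled difference: 0.246 − 0.184 = +0.062.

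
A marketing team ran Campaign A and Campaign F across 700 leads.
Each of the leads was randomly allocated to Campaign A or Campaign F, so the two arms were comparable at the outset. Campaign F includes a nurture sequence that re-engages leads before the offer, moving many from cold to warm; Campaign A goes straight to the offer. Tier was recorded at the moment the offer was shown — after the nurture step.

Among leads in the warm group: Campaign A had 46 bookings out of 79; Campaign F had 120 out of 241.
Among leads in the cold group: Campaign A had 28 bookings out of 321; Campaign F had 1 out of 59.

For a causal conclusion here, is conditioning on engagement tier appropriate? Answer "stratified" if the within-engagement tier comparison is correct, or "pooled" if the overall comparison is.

The stratified and pooled comparisons disagree (Campaign A wins within each engagement tier; Campaign F wins overall), so the answer turns on the causal role of engagement tier.
Engagement tier is downstream of the campaign. One should not condition on a consequence of treatment, so the overall rates are the right comparison.
Pooled: Campaign A 18.5% vs Campaign F 40.3%; Campaign F is higher overall.

pooled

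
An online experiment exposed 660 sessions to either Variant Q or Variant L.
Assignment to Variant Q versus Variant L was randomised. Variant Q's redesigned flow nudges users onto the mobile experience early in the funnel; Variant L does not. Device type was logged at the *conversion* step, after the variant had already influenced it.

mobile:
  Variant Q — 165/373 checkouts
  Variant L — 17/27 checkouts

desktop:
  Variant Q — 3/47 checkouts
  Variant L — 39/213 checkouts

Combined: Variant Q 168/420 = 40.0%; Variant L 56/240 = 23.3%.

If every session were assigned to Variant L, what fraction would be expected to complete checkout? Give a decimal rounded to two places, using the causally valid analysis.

Device type is downstream of the variant. One should not condition on a consequence of treatment, so the overall rates are the right comparison.
So P(outcome | do(Variant L)) is just the pooled rate for Variant L: 56/240 = 0.233.

0.23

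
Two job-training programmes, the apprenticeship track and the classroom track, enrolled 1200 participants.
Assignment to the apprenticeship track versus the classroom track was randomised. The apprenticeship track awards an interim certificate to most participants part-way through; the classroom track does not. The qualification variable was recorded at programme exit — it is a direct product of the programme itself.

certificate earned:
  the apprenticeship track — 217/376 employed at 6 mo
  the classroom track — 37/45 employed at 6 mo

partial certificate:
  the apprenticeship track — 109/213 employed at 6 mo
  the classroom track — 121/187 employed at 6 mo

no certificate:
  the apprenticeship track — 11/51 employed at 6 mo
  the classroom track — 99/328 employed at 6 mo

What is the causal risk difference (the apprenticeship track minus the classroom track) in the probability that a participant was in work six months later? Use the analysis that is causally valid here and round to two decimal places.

+0.07

The distribution of qualification attained during the programme is itself part of what the programme does — it is an intermediate outcome. Holding it fixed would remove that part of the effect; the total effect is the pooled difference.
The causal difference is the pooled difference: 0.527 − 0.459 = +0.068.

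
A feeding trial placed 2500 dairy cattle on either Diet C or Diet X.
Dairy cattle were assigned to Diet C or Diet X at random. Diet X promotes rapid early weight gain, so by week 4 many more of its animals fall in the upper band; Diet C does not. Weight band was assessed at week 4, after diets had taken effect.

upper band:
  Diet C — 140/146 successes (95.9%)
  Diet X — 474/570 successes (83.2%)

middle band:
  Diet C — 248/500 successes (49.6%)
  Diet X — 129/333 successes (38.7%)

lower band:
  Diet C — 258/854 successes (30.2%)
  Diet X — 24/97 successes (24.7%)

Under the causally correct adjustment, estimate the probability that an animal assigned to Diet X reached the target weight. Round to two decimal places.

0.63

Diet C is higher inside every week-4 weight band stratum but Diet X is higher in aggregate. Whether to stratify depends on how week-4 weight band relates to the diet.
Week-4 weight band here is a post-treatment variable shaped by the diet; conditioning on it would introduce bias rather than remove it. The overall comparison is the causal one.
So P(outcome | do(Diet X)) is just the pooled rate for Diet X: 627/1000 = 0.627.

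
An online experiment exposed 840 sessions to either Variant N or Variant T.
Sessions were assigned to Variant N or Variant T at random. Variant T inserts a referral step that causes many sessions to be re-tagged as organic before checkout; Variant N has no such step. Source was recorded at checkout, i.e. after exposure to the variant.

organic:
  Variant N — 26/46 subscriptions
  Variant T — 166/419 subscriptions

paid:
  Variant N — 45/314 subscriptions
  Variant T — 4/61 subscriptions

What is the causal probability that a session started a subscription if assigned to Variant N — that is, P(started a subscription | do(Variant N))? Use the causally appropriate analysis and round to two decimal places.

The traffic source-specific comparison favours Variant N throughout, but the pooled figures favour Variant T. The question is whether to condition on traffic source.
Stratifying would compare variants among sessions the variants themselves sorted into traffic source groups — a form of selection on an intermediate. The unconditioned pooled rates give the total causal effect.
So P(outcome | do(Variant N)) is just the pooled rate for Variant N: 71/360 = 0.197.

0.20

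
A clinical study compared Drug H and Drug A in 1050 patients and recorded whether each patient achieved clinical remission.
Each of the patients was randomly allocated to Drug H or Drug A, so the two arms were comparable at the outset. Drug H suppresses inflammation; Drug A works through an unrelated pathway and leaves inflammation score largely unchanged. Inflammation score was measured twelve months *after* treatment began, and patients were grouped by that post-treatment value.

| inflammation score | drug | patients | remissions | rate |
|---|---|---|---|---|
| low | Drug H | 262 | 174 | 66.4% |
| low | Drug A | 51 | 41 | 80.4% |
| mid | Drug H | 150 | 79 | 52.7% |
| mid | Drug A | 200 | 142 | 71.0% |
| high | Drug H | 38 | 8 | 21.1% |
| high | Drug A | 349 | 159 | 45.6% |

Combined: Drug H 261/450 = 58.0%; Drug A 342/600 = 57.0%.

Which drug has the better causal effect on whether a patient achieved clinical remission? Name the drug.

Drug H

Within every inflammation score level Drug A has the higher rate, yet pooled Drug H does — Simpson's reversal.
Stratifying would compare drugs among patients the drugs themselves sorted into inflammation score groups — a form of selection on an intermediate. The unconditioned pooled rates give the total causal effect.
Pooled: Drug H 58.0% vs Drug A 57.0%; Drug H is higher overall.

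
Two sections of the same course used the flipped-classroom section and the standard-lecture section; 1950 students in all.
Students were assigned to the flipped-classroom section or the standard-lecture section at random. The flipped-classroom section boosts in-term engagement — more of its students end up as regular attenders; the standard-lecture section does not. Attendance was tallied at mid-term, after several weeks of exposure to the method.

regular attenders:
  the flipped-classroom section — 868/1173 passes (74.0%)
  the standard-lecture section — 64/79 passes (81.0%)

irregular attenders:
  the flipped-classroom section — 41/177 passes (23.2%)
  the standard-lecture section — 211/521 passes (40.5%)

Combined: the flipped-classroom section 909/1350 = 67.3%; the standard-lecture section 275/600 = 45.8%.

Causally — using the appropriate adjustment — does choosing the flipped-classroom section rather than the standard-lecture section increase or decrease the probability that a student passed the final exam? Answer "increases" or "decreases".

increases

the standard-lecture section is higher inside every mid-term attendance stratum but the flipped-classroom section is higher in aggregate. Whether to stratify depends on how mid-term attendance relates to the teaching method.
Mid-term attendance is recorded after the teaching method and is itself shifted by it — it sits on the causal path from teaching method to outcome. Conditioning on a mediator would strip out part of the effect we want; the pooled comparison gives the total causal effect.
Pooled: the flipped-classroom section 67.3% vs the standard-lecture section 45.8%; the flipped-classroom section is higher overall.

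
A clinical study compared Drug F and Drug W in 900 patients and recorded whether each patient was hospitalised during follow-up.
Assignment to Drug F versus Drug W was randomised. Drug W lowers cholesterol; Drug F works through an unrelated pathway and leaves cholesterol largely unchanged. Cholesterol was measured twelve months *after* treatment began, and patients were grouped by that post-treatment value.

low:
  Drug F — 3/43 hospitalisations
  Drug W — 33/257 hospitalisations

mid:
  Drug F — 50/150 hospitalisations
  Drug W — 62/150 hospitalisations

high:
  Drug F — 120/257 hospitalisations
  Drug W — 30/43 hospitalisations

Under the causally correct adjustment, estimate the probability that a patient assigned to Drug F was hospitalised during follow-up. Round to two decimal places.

0.38

Stratifying would compare drugs among patients the drugs themselves sorted into cholesterol groups — a form of selection on an intermediate. The unconditioned pooled rates give the total causal effect.
So P(outcome | do(Drug F)) is just the pooled rate for Drug F: 173/450 = 0.384.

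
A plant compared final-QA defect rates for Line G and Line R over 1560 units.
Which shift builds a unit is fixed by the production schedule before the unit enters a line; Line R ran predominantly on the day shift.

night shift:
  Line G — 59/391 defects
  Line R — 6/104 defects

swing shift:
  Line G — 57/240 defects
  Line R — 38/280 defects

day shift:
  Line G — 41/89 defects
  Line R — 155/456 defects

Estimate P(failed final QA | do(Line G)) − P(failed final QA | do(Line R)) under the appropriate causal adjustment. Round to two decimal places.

Since shift is a pre-existing factor (not a product of the line) and it affects the outcome on its own, it is a confounder. The stratified rates, not the pooled rate, identify the causal effect.
Adjusting over the population distribution of shift: 0.317·(0.151−0.058) + 0.333·(0.237−0.136) + 0.349·(0.461−0.340) = +0.106.

+0.11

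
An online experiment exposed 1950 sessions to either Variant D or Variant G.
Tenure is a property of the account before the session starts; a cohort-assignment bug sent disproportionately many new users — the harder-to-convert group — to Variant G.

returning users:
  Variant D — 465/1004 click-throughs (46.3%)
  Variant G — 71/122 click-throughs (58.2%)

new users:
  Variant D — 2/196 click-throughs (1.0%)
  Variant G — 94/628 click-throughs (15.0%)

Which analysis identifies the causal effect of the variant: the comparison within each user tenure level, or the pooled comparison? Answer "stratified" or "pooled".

Within every user tenure level Variant G has the higher rate, yet pooled Variant D does — Simpson's reversal.
User tenure is set before the variant has any effect — it is not caused by the variant — and it independently drives the outcome. That makes it a confounder, so the causal comparison is within user tenure levels.
Within each level — returning users: 46.3% vs 58.2%; new users: 1.0% vs 15.0% — Variant G is higher every time.

stratified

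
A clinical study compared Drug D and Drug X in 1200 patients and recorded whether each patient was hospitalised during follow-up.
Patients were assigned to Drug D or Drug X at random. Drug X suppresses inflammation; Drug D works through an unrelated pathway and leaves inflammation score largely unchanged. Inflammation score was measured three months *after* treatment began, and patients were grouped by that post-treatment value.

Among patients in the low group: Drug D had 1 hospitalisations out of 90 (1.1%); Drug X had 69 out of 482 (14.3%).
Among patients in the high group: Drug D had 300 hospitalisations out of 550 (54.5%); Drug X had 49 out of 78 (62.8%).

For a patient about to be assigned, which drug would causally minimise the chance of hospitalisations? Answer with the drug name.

Inflammation score is downstream of the drug. One should not condition on a consequence of treatment, so the overall rates are the right comparison.
Pooled: Drug D 47.0% vs Drug X 21.1%; Drug X is lower overall.

Drug X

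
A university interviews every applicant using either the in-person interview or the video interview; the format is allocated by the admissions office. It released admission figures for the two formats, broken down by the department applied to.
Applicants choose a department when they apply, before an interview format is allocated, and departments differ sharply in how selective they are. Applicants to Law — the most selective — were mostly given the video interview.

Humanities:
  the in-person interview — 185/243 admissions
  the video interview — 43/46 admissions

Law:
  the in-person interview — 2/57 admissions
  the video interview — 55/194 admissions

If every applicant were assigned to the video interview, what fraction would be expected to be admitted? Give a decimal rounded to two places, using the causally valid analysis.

0.63

Within every department level the video interview has the higher rate, yet pooled the in-person interview does — Simpson's reversal.
Department is set before the interview format has any effect — it is not caused by the interview format — and it independently drives the outcome. That makes it a confounder, so the causal comparison is within department levels.
Standardising the video interview to the population department mix: 0.535·43/46 + 0.465·55/194 = 0.632.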